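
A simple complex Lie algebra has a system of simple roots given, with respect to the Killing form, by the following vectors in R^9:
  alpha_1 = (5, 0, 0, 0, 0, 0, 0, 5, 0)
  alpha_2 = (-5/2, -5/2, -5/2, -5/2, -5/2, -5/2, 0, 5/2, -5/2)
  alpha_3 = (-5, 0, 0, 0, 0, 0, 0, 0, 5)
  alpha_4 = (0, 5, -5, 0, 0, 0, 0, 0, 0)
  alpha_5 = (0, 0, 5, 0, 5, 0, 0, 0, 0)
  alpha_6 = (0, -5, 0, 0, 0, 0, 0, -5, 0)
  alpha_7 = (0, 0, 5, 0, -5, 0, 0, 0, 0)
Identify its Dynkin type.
type E_7

Compute the Cartan integers a_ij = 2(alpha_i, alpha_j)/(alpha_j, alpha_j); the resulting 7x7 Cartan matrix is
[[2, 0, -1, 0, 0, -1, 0], [0, 2, 0, 0, -1, 0, 0], [-1, 0, 2, 0, 0, 0, 0], [0, 0, 0, 2, -1, -1, -1], [0, -1, 0, -1, 2, 0, 0], [-1, 0, 0, -1, 0, 2, 0], [0, 0, 0, -1, 0, 0, 2]].
All simple roots have the same length, so the diagram is simply laced. The associated Dynkin diagram is a chain of 6 nodes with one extra node attached to the third node from one end (E_7), so the type is E_7.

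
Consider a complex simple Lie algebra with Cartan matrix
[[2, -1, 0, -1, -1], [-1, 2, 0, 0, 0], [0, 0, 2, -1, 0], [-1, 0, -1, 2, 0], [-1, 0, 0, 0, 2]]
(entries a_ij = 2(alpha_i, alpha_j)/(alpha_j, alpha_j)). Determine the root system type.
The matrix has rank 5 with 2's on the diagonal. Reading the off-diagonal entries as Dynkin edges (a single edge where a_ij = a_ji = -1; a double or triple edge where a_ij * a_ji = 2 or 3), the diagram is a chain of 3 nodes with a fork of two nodes at one end (D_5). One simple-root ordering that puts it in standard form is (alpha_3, alpha_4, alpha_1, alpha_2, alpha_5). So the algebra is type D_5, i.e. so(10).

D_5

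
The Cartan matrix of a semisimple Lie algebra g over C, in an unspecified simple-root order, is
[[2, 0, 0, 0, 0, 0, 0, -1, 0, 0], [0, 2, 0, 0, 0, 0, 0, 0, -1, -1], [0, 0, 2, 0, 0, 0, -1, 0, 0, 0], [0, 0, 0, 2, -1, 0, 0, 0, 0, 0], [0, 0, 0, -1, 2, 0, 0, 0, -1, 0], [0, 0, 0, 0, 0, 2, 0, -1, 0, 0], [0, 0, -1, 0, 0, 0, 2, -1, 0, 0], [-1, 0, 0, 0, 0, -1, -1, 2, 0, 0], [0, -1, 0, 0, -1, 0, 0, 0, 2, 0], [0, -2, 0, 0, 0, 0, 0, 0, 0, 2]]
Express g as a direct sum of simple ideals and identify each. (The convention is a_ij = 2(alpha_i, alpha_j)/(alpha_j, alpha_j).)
The diagram associated to this matrix has two connected components: the simple roots {alpha_2, alpha_4, alpha_5, alpha_9, alpha_10} form a chain of 5 nodes with a double edge at one end; the terminal node there is the unique long simple root (C_5), and {alpha_1, alpha_3, alpha_6, alpha_7, alpha_8} form a chain of 3 nodes with a fork of two nodes at one end (D_5). A semisimple Lie algebra decomposes uniquely as the direct sum of simple ideals, one per connected component of its Dynkin diagram, so g ≅ C_5 ⊕ D_5 (dimension 55 + 45 = 100).

type C_5 ⊕ type D_5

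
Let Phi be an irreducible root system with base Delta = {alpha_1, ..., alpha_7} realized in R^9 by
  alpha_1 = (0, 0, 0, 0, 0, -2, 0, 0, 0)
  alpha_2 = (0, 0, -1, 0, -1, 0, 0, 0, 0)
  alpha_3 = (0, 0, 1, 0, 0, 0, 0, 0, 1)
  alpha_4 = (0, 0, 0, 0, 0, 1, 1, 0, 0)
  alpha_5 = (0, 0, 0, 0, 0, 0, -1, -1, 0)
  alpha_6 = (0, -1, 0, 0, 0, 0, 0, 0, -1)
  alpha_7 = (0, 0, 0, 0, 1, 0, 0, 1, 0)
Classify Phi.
Compute the Cartan integers a_ij = 2(alpha_i, alpha_j)/(alpha_j, alpha_j); the resulting 7x7 Cartan matrix is
[[2, 0, 0, -2, 0, 0, 0], [0, 2, -1, 0, 0, 0, -1], [0, -1, 2, 0, 0, -1, 0], [-1, 0, 0, 2, -1, 0, 0], [0, 0, 0, -1, 2, 0, -1], [0, 0, -1, 0, 0, 2, 0], [0, -1, 0, 0, -1, 0, 2]].
The roots have two lengths (squared-length ratio 2:1); the short ones are alpha_{2,3,4,5,6,7}. The associated Dynkin diagram is a chain of 7 nodes with a double edge at one end; the terminal node there is the unique long simple root (C_7), so the type is C_7 (the algebra sp(14)).

C7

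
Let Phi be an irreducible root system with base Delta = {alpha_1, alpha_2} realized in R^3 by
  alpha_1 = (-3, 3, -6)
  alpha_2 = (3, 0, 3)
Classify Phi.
Compute the Cartan integers a_ij = 2(alpha_i, alpha_j)/(alpha_j, alpha_j); the resulting 2x2 Cartan matrix is
[[2, -3], [-1, 2]].
The roots have two lengths (squared-length ratio 3:1); the short ones are alpha_{2}. The associated Dynkin diagram is two nodes joined by a triple edge (G_2), so the type is G_2.

type G_2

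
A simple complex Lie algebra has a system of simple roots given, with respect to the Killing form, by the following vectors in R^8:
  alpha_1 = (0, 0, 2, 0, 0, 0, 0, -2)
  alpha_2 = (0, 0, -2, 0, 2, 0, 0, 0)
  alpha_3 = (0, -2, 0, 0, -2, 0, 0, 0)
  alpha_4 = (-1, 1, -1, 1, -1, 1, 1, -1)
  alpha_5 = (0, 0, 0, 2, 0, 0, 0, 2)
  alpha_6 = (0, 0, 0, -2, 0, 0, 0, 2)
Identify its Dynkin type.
Compute the Cartan integers a_ij = 2(alpha_i, alpha_j)/(alpha_j, alpha_j); the resulting 6x6 Cartan matrix is
[[2, -1, 0, 0, -1, -1], [-1, 2, -1, 0, 0, 0], [0, -1, 2, 0, 0, 0], [0, 0, 0, 2, 0, -1], [-1, 0, 0, 0, 2, 0], [-1, 0, 0, -1, 0, 2]].
All simple roots have the same length, so the diagram is simply laced. The associated Dynkin diagram is a chain of 5 nodes with one extra node attached to the third node from one end (E_6), so the type is E_6.

type E_6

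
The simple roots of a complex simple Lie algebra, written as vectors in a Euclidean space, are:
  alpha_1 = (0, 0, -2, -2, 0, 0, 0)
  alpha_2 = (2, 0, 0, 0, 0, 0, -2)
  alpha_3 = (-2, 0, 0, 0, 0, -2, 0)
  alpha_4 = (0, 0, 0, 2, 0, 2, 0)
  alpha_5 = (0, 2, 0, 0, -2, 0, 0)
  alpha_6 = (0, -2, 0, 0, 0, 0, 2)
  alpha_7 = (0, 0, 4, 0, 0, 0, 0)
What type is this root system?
Compute the Cartan integers a_ij = 2(alpha_i, alpha_j)/(alpha_j, alpha_j); the resulting 7x7 Cartan matrix is
[[2, 0, 0, -1, 0, 0, -1], [0, 2, -1, 0, 0, -1, 0], [0, -1, 2, -1, 0, 0, 0], [-1, 0, -1, 2, 0, 0, 0], [0, 0, 0, 0, 2, -1, 0], [0, -1, 0, 0, -1, 2, 0], [-2, 0, 0, 0, 0, 0, 2]].
The roots have two lengths (squared-length ratio 2:1); the short ones are alpha_{1,2,3,4,5,6}. The associated Dynkin diagram is a chain of 7 nodes with a double edge at one end; the terminal node there is the unique long simple root (C_7), so the type is C_7 (the algebra sp(14)).

C7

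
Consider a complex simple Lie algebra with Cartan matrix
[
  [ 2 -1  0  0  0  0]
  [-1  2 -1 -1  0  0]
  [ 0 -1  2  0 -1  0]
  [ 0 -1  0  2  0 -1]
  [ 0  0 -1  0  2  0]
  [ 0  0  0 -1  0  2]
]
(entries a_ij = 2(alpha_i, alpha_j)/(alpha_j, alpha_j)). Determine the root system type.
E_6

The matrix has rank 6 with 2's on the diagonal. Reading the off-diagonal entries as Dynkin edges (a single edge where a_ij = a_ji = -1; a double or triple edge where a_ij * a_ji = 2 or 3), the diagram is a chain of 5 nodes with one extra node attached to the third node from one end (E_6). One simple-root ordering that puts it in standard form is (alpha_6, alpha_1, alpha_4, alpha_2, alpha_3, alpha_5). So the algebra is type E_6.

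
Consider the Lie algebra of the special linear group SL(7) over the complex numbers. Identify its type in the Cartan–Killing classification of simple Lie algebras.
A_6 (sl(7))

This is sl(7), which has dimension 7^2 - 1 = 48 and rank 7 - 1 = 6 (a Cartan subalgebra is the diagonal traceless matrices). In the classification of classical Lie algebras, the special linear algebra sl(n+1) has type A_n; here n = 6, so the Dynkin diagram is a chain of 6 nodes with single edges (A_6). Hence the type is A_6.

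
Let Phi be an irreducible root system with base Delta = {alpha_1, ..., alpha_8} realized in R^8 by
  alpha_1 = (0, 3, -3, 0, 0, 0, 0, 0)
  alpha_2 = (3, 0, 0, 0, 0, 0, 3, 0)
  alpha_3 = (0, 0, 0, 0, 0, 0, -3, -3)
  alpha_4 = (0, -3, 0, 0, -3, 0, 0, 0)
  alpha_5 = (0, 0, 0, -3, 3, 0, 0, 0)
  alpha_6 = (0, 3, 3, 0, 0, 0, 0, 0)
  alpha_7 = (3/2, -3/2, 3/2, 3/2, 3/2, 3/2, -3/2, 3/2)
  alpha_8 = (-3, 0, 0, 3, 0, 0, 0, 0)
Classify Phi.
Compute the Cartan integers a_ij = 2(alpha_i, alpha_j)/(alpha_j, alpha_j); the resulting 8x8 Cartan matrix is
[[2, 0, 0, -1, 0, 0, -1, 0], [0, 2, -1, 0, 0, 0, 0, -1], [0, -1, 2, 0, 0, 0, 0, 0], [-1, 0, 0, 2, -1, -1, 0, 0], [0, 0, 0, -1, 2, 0, 0, -1], [0, 0, 0, -1, 0, 2, 0, 0], [-1, 0, 0, 0, 0, 0, 2, 0], [0, -1, 0, 0, -1, 0, 0, 2]].
All simple roots have the same length, so the diagram is simply laced. The associated Dynkin diagram is a chain of 7 nodes with one extra node attached to the third node from one end (E_8), so the type is E_8.

E8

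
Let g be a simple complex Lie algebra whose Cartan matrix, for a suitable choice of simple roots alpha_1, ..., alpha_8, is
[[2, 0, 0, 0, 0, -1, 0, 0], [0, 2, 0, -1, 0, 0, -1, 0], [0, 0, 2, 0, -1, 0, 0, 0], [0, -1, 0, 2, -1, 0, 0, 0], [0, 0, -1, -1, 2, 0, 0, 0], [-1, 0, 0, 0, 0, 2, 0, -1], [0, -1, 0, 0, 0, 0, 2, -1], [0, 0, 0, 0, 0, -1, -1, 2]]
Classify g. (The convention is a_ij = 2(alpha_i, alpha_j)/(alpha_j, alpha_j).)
The matrix has rank 8 with 2's on the diagonal. Reading the off-diagonal entries as Dynkin edges (a single edge where a_ij = a_ji = -1; a double or triple edge where a_ij * a_ji = 2 or 3), the diagram is a chain of 8 nodes with single edges (A_8). One simple-root ordering that puts it in standard form is (alpha_3, alpha_5, alpha_4, alpha_2, alpha_7, alpha_8, alpha_6, alpha_1). So the algebra is type A_8, i.e. sl(9).

type A_8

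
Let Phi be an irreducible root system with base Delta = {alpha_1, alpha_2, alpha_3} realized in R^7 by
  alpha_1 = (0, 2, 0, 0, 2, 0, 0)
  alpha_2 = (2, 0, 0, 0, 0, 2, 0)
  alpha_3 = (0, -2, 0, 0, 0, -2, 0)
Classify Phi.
A_3 (sl(4))

Compute the Cartan integers a_ij = 2(alpha_i, alpha_j)/(alpha_j, alpha_j); the resulting 3x3 Cartan matrix is
[[2, 0, -1], [0, 2, -1], [-1, -1, 2]].
All simple roots have the same length, so the diagram is simply laced. The associated Dynkin diagram is a chain of 3 nodes with single edges (A_3), so the type is A_3 (the algebra sl(4)).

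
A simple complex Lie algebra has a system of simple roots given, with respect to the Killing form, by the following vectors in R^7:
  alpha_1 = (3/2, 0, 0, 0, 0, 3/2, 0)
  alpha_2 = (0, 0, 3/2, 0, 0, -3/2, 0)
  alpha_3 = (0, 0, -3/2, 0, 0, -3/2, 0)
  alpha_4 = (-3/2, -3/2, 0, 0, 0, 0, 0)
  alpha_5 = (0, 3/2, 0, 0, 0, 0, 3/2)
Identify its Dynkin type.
Compute the Cartan integers a_ij = 2(alpha_i, alpha_j)/(alpha_j, alpha_j); the resulting 5x5 Cartan matrix is
[[2, -1, -1, -1, 0], [-1, 2, 0, 0, 0], [-1, 0, 2, 0, 0], [-1, 0, 0, 2, -1], [0, 0, 0, -1, 2]].
All simple roots have the same length, so the diagram is simply laced. The associated Dynkin diagram is a chain of 3 nodes with a fork of two nodes at one end (D_5), so the type is D_5 (the algebra so(10)).

D_5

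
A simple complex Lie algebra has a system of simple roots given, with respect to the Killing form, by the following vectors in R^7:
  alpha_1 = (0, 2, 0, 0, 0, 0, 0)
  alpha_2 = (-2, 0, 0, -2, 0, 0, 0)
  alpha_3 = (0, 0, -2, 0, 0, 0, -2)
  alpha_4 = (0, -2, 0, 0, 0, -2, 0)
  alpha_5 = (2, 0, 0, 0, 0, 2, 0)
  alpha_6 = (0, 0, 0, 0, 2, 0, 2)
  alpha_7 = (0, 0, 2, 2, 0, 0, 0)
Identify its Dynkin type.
type B_7

Compute the Cartan integers a_ij = 2(alpha_i, alpha_j)/(alpha_j, alpha_j); the resulting 7x7 Cartan matrix is
[[2, 0, 0, -1, 0, 0, 0], [0, 2, 0, 0, -1, 0, -1], [0, 0, 2, 0, 0, -1, -1], [-2, 0, 0, 2, -1, 0, 0], [0, -1, 0, -1, 2, 0, 0], [0, 0, -1, 0, 0, 2, 0], [0, -1, -1, 0, 0, 0, 2]].
The roots have two lengths (squared-length ratio 2:1); the short ones are alpha_{1}. The associated Dynkin diagram is a chain of 7 nodes with a double edge at one end; the terminal node there is the unique short simple root (B_7), so the type is B_7 (the algebra so(15)).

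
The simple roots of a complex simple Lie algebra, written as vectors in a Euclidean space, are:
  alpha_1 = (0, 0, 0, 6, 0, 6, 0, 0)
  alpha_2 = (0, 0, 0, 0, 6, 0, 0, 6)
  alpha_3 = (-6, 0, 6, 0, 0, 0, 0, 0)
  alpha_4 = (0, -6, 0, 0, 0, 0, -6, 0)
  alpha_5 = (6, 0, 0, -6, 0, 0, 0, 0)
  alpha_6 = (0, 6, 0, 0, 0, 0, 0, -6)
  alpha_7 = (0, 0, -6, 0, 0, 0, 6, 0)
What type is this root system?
A7

Compute the Cartan integers a_ij = 2(alpha_i, alpha_j)/(alpha_j, alpha_j); the resulting 7x7 Cartan matrix is
[[2, 0, 0, 0, -1, 0, 0], [0, 2, 0, 0, 0, -1, 0], [0, 0, 2, 0, -1, 0, -1], [0, 0, 0, 2, 0, -1, -1], [-1, 0, -1, 0, 2, 0, 0], [0, -1, 0, -1, 0, 2, 0], [0, 0, -1, -1, 0, 0, 2]].
All simple roots have the same length, so the diagram is simply laced. The associated Dynkin diagram is a chain of 7 nodes with single edges (A_7), so the type is A_7 (the algebra sl(8)).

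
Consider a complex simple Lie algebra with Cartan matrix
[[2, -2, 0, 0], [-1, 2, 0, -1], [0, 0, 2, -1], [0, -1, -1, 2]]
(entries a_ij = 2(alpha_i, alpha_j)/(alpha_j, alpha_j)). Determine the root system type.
C_4 (sp(8))

The matrix has rank 4 with 2's on the diagonal. Reading the off-diagonal entries as Dynkin edges (a single edge where a_ij = a_ji = -1; a double or triple edge where a_ij * a_ji = 2 or 3), the diagram is a chain of 4 nodes with a double edge at one end; the terminal node there is the unique long simple root (C_4). One simple-root ordering that puts it in standard form is (alpha_3, alpha_4, alpha_2, alpha_1). So the algebra is type C_4, i.e. sp(8).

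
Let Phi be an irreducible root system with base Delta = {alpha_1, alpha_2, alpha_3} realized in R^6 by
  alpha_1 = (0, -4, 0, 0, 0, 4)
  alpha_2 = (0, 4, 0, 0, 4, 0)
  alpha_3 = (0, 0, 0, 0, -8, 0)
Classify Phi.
C3

Compute the Cartan integers a_ij = 2(alpha_i, alpha_j)/(alpha_j, alpha_j); the resulting 3x3 Cartan matrix is
[[2, -1, 0], [-1, 2, -1], [0, -2, 2]].
The roots have two lengths (squared-length ratio 2:1); the short ones are alpha_{1,2}. The associated Dynkin diagram is a chain of 3 nodes with a double edge at one end; the terminal node there is the unique long simple root (C_3), so the type is C_3 (the algebra sp(6)).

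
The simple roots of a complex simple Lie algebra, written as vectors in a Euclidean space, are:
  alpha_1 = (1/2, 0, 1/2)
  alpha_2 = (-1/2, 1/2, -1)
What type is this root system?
G_2

Compute the Cartan integers a_ij = 2(alpha_i, alpha_j)/(alpha_j, alpha_j); the resulting 2x2 Cartan matrix is
[[2, -1], [-3, 2]].
The roots have two lengths (squared-length ratio 3:1); the short ones are alpha_{1}. The associated Dynkin diagram is two nodes joined by a triple edge (G_2), so the type is G_2.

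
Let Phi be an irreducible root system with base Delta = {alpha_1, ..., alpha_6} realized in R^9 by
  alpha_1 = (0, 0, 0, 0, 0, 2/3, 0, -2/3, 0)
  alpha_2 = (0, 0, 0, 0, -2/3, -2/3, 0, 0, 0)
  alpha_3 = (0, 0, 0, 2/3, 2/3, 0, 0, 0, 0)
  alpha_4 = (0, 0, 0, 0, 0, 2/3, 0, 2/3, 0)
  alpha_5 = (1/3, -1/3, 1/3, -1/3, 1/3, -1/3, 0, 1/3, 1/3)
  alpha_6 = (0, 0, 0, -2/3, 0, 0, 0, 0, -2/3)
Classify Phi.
Compute the Cartan integers a_ij = 2(alpha_i, alpha_j)/(alpha_j, alpha_j); the resulting 6x6 Cartan matrix is
[[2, -1, 0, 0, -1, 0], [-1, 2, -1, -1, 0, 0], [0, -1, 2, 0, 0, -1], [0, -1, 0, 2, 0, 0], [-1, 0, 0, 0, 2, 0], [0, 0, -1, 0, 0, 2]].
All simple roots have the same length, so the diagram is simply laced. The associated Dynkin diagram is a chain of 5 nodes with one extra node attached to the third node from one end (E_6), so the type is E_6.

E_6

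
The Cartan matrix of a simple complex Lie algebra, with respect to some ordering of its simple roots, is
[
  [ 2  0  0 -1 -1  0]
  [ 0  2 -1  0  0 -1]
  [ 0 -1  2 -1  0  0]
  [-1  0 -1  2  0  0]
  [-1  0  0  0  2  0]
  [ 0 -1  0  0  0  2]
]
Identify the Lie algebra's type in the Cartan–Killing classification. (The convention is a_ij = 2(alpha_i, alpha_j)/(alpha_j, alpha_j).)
The matrix has rank 6 with 2's on the diagonal. Reading the off-diagonal entries as Dynkin edges (a single edge where a_ij = a_ji = -1; a double or triple edge where a_ij * a_ji = 2 or 3), the diagram is a chain of 6 nodes with single edges (A_6). One simple-root ordering that puts it in standard form is (alpha_6, alpha_2, alpha_3, alpha_4, alpha_1, alpha_5). So the algebra is type A_6, i.e. sl(7).

A_6 (sl(7))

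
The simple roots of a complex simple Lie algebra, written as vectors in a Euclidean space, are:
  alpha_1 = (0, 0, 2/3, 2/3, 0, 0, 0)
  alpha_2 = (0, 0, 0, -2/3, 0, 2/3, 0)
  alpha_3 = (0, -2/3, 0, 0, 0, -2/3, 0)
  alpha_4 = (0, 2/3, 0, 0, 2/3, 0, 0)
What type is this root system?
type A_4

Compute the Cartan integers a_ij = 2(alpha_i, alpha_j)/(alpha_j, alpha_j); the resulting 4x4 Cartan matrix is
[[2, -1, 0, 0], [-1, 2, -1, 0], [0, -1, 2, -1], [0, 0, -1, 2]].
All simple roots have the same length, so the diagram is simply laced. The associated Dynkin diagram is a chain of 4 nodes with single edges (A_4), so the type is A_4 (the algebra sl(5)).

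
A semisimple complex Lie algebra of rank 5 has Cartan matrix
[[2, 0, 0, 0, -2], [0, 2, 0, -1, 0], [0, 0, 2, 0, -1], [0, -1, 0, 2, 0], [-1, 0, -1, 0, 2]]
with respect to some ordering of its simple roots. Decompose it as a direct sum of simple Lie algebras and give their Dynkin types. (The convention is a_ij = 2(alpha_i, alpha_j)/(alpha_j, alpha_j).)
A_2 (sl(3)) + C_3 (sp(6))

The diagram associated to this matrix has two connected components: the simple roots {alpha_2, alpha_4} form a chain of 2 nodes with single edges (A_2), and {alpha_1, alpha_3, alpha_5} form a chain of 3 nodes with a double edge at one end; the terminal node there is the unique long simple root (C_3). A semisimple Lie algebra decomposes uniquely as the direct sum of simple ideals, one per connected component of its Dynkin diagram, so g ≅ A_2 ⊕ C_3 (dimension 8 + 21 = 29).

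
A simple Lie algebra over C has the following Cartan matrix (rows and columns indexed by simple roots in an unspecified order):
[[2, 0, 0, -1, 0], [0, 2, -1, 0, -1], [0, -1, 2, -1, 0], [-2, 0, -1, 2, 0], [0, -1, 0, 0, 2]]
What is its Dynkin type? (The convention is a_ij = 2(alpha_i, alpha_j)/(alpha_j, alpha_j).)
B5

The matrix has rank 5 with 2's on the diagonal. Reading the off-diagonal entries as Dynkin edges (a single edge where a_ij = a_ji = -1; a double or triple edge where a_ij * a_ji = 2 or 3), the diagram is a chain of 5 nodes with a double edge at one end; the terminal node there is the unique short simple root (B_5). One simple-root ordering that puts it in standard form is (alpha_5, alpha_2, alpha_3, alpha_4, alpha_1). So the algebra is type B_5, i.e. so(11).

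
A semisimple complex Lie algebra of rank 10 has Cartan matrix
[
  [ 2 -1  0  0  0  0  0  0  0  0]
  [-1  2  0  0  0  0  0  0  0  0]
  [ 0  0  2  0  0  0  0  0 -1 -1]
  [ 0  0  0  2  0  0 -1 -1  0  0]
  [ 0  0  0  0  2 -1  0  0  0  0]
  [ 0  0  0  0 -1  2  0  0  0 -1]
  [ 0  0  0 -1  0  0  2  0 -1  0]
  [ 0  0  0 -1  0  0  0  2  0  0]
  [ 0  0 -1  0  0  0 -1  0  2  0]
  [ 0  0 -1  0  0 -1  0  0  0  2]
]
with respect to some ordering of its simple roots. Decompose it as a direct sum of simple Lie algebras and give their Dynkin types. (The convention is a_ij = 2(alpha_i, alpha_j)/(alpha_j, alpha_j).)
A2 + A8

The diagram associated to this matrix has two connected components: the simple roots {alpha_1, alpha_2} form a chain of 2 nodes with single edges (A_2), and {alpha_3, alpha_4, alpha_5, alpha_6, alpha_7, alpha_8, alpha_9, alpha_10} form a chain of 8 nodes with single edges (A_8). A semisimple Lie algebra decomposes uniquely as the direct sum of simple ideals, one per connected component of its Dynkin diagram, so g ≅ A_2 ⊕ A_8 (dimension 8 + 80 = 88).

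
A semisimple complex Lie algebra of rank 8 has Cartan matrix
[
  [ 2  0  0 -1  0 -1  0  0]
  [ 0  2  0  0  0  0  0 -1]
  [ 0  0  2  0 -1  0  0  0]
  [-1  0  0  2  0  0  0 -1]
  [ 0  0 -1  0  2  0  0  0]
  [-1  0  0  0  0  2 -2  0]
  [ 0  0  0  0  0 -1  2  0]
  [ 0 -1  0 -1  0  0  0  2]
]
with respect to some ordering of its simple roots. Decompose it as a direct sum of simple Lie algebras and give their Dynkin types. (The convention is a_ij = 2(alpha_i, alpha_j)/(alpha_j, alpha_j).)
A2 + B6

The diagram associated to this matrix has two connected components: the simple roots {alpha_3, alpha_5} form a chain of 2 nodes with single edges (A_2), and {alpha_1, alpha_2, alpha_4, alpha_6, alpha_7, alpha_8} form a chain of 6 nodes with a double edge at one end; the terminal node there is the unique short simple root (B_6). A semisimple Lie algebra decomposes uniquely as the direct sum of simple ideals, one per connected component of its Dynkin diagram, so g ≅ A_2 ⊕ B_6 (dimension 8 + 78 = 86).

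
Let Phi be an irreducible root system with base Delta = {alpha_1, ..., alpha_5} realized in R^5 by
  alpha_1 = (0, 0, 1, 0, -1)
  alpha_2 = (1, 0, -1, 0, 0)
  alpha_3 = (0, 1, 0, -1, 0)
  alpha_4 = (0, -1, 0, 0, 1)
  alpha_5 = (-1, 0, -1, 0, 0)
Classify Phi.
Compute the Cartan integers a_ij = 2(alpha_i, alpha_j)/(alpha_j, alpha_j); the resulting 5x5 Cartan matrix is
[[2, -1, 0, -1, -1], [-1, 2, 0, 0, 0], [0, 0, 2, -1, 0], [-1, 0, -1, 2, 0], [-1, 0, 0, 0, 2]].
All simple roots have the same length, so the diagram is simply laced. The associated Dynkin diagram is a chain of 3 nodes with a fork of two nodes at one end (D_5), so the type is D_5 (the algebra so(10)).

D_5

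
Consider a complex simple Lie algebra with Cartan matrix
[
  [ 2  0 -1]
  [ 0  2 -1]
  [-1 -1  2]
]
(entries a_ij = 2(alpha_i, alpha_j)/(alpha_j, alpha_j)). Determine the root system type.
A_3 (sl(4))

The matrix has rank 3 with 2's on the diagonal. Reading the off-diagonal entries as Dynkin edges (a single edge where a_ij = a_ji = -1; a double or triple edge where a_ij * a_ji = 2 or 3), the diagram is a chain of 3 nodes with single edges (A_3). One simple-root ordering that puts it in standard form is (alpha_2, alpha_3, alpha_1). So the algebra is type A_3, i.e. sl(4).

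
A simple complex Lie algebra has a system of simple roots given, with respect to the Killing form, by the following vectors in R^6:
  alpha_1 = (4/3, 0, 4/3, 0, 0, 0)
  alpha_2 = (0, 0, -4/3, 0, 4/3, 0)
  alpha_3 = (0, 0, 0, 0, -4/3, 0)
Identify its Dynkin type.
Compute the Cartan integers a_ij = 2(alpha_i, alpha_j)/(alpha_j, alpha_j); the resulting 3x3 Cartan matrix is
[[2, -1, 0], [-1, 2, -2], [0, -1, 2]].
The roots have two lengths (squared-length ratio 2:1); the short ones are alpha_{3}. The associated Dynkin diagram is a chain of 3 nodes with a double edge at one end; the terminal node there is the unique short simple root (B_3), so the type is B_3 (the algebra so(7)).

type B_3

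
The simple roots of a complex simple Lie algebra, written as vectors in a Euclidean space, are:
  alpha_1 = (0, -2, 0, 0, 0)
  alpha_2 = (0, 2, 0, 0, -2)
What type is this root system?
B2

Compute the Cartan integers a_ij = 2(alpha_i, alpha_j)/(alpha_j, alpha_j); the resulting 2x2 Cartan matrix is
[[2, -1], [-2, 2]].
The roots have two lengths (squared-length ratio 2:1); the short ones are alpha_{1}. The associated Dynkin diagram is a chain of 2 nodes with a double edge at one end; the terminal node there is the unique short simple root (B_2), so the type is B_2 (the algebra so(5)).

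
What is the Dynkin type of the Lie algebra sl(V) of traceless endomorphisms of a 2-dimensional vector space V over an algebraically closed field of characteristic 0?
A_1

This is sl(2), which has dimension 2^2 - 1 = 3 and rank 2 - 1 = 1 (a Cartan subalgebra is the diagonal traceless matrices). In the classification of classical Lie algebras, the special linear algebra sl(n+1) has type A_n; here n = 1, so the Dynkin diagram is a chain of 1 nodes with single edges (A_1). Hence the type is A_1.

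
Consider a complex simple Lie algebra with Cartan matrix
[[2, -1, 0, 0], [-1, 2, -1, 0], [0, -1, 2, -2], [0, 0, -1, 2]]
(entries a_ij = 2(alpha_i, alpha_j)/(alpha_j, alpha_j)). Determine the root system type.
B_4

The matrix has rank 4 with 2's on the diagonal. Reading the off-diagonal entries as Dynkin edges (a single edge where a_ij = a_ji = -1; a double or triple edge where a_ij * a_ji = 2 or 3), the diagram is a chain of 4 nodes with a double edge at one end; the terminal node there is the unique short simple root (B_4). One simple-root ordering that puts it in standard form is (alpha_1, alpha_2, alpha_3, alpha_4). So the algebra is type B_4, i.e. so(9).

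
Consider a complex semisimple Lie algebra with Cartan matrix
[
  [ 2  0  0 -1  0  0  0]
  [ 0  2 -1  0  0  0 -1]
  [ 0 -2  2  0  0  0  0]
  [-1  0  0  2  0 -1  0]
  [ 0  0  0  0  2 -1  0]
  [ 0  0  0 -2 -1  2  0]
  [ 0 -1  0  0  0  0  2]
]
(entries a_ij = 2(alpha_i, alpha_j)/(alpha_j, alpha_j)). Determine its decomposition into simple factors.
type C_3 ⊕ type F_4

The diagram associated to this matrix has two connected components: the simple roots {alpha_2, alpha_3, alpha_7} form a chain of 3 nodes with a double edge at one end; the terminal node there is the unique long simple root (C_3), and {alpha_1, alpha_4, alpha_5, alpha_6} form a chain of 4 nodes with a double edge between the middle two (F_4). A semisimple Lie algebra decomposes uniquely as the direct sum of simple ideals, one per connected component of its Dynkin diagram, so g ≅ C_3 ⊕ F_4 (dimension 21 + 52 = 73).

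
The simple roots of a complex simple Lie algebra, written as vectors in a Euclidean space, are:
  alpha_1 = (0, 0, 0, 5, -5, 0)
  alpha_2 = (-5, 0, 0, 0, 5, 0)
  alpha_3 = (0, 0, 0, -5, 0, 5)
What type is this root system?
Compute the Cartan integers a_ij = 2(alpha_i, alpha_j)/(alpha_j, alpha_j); the resulting 3x3 Cartan matrix is
[[2, -1, -1], [-1, 2, 0], [-1, 0, 2]].
All simple roots have the same length, so the diagram is simply laced. The associated Dynkin diagram is a chain of 3 nodes with single edges (A_3), so the type is A_3 (the algebra sl(4)).

A_3 (sl(4))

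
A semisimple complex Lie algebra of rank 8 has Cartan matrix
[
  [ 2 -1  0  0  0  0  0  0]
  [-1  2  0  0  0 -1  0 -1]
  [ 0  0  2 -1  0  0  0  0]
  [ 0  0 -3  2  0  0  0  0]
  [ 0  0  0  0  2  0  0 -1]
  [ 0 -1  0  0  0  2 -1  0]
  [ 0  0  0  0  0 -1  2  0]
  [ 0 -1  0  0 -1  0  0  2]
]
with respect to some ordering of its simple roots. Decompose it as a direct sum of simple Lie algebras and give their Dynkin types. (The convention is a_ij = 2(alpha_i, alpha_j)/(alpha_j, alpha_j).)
The diagram associated to this matrix has two connected components: the simple roots {alpha_1, alpha_2, alpha_5, alpha_6, alpha_7, alpha_8} form a chain of 5 nodes with one extra node attached to the third node from one end (E_6), and {alpha_3, alpha_4} form two nodes joined by a triple edge (G_2). A semisimple Lie algebra decomposes uniquely as the direct sum of simple ideals, one per connected component of its Dynkin diagram, so g ≅ E_6 ⊕ G_2 (dimension 78 + 14 = 92).

E6 ⊕ G2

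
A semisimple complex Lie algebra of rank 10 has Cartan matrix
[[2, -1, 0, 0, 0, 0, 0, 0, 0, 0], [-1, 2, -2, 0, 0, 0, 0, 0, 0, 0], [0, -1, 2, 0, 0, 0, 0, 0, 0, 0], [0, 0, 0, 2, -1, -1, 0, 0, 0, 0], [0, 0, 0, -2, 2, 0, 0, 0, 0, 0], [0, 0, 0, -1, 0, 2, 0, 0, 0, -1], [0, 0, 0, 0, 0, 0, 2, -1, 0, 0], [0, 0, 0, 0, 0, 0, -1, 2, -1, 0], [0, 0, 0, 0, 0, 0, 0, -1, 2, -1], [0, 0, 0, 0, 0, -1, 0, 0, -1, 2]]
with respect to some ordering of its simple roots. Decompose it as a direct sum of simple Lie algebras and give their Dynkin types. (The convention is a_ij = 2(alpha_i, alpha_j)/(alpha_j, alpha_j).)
type B_3 ⊕ type C_7

The diagram associated to this matrix has two connected components: the simple roots {alpha_1, alpha_2, alpha_3} form a chain of 3 nodes with a double edge at one end; the terminal node there is the unique short simple root (B_3), and {alpha_4, alpha_5, alpha_6, alpha_7, alpha_8, alpha_9, alpha_10} form a chain of 7 nodes with a double edge at one end; the terminal node there is the unique long simple root (C_7). A semisimple Lie algebra decomposes uniquely as the direct sum of simple ideals, one per connected component of its Dynkin diagram, so g ≅ B_3 ⊕ C_7 (dimension 21 + 105 = 126).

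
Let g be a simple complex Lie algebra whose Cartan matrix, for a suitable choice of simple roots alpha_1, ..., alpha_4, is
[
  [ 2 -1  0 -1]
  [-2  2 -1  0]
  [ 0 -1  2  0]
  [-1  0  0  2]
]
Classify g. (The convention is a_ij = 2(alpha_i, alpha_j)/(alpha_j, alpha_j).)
F_4

The matrix has rank 4 with 2's on the diagonal. Reading the off-diagonal entries as Dynkin edges (a single edge where a_ij = a_ji = -1; a double or triple edge where a_ij * a_ji = 2 or 3), the diagram is a chain of 4 nodes with a double edge between the middle two (F_4). One simple-root ordering that puts it in standard form is (alpha_3, alpha_2, alpha_1, alpha_4). So the algebra is type F_4.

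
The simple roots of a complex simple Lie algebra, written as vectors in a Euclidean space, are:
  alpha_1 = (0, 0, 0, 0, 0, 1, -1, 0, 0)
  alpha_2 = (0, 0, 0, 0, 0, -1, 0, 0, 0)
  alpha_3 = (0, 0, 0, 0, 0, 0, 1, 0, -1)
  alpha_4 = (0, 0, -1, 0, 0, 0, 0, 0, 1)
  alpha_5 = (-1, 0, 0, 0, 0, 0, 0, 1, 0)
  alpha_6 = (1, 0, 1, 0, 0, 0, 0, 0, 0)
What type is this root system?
Compute the Cartan integers a_ij = 2(alpha_i, alpha_j)/(alpha_j, alpha_j); the resulting 6x6 Cartan matrix is
[[2, -2, -1, 0, 0, 0], [-1, 2, 0, 0, 0, 0], [-1, 0, 2, -1, 0, 0], [0, 0, -1, 2, 0, -1], [0, 0, 0, 0, 2, -1], [0, 0, 0, -1, -1, 2]].
The roots have two lengths (squared-length ratio 2:1); the short ones are alpha_{2}. The associated Dynkin diagram is a chain of 6 nodes with a double edge at one end; the terminal node there is the unique short simple root (B_6), so the type is B_6 (the algebra so(13)).

B_6 (so(13))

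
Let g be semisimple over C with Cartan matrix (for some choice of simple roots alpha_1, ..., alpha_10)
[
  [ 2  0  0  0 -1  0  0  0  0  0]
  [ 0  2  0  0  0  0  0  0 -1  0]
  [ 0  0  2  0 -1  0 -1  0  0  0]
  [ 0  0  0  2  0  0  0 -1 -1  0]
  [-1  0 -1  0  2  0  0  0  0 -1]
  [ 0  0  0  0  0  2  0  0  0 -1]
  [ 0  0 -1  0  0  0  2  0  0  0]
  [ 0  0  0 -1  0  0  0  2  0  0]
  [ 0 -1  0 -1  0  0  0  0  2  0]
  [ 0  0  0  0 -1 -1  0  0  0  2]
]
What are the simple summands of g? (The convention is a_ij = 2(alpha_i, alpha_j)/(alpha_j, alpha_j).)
type A_4 + type E_6

The diagram associated to this matrix has two connected components: the simple roots {alpha_2, alpha_4, alpha_8, alpha_9} form a chain of 4 nodes with single edges (A_4), and {alpha_1, alpha_3, alpha_5, alpha_6, alpha_7, alpha_10} form a chain of 5 nodes with one extra node attached to the third node from one end (E_6). A semisimple Lie algebra decomposes uniquely as the direct sum of simple ideals, one per connected component of its Dynkin diagram, so g ≅ A_4 ⊕ E_6 (dimension 24 + 78 = 102).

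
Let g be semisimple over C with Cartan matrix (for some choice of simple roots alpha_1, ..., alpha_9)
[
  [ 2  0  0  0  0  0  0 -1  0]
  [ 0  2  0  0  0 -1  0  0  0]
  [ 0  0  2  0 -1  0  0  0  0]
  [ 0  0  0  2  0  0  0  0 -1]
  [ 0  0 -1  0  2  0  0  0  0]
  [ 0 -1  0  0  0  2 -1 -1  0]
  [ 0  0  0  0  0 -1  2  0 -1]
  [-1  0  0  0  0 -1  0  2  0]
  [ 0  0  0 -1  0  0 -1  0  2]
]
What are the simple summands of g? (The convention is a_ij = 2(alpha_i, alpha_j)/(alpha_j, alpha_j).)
A_2 (sl(3)) + E_7

The diagram associated to this matrix has two connected components: the simple roots {alpha_3, alpha_5} form a chain of 2 nodes with single edges (A_2), and {alpha_1, alpha_2, alpha_4, alpha_6, alpha_7, alpha_8, alpha_9} form a chain of 6 nodes with one extra node attached to the third node from one end (E_7). A semisimple Lie algebra decomposes uniquely as the direct sum of simple ideals, one per connected component of its Dynkin diagram, so g ≅ A_2 ⊕ E_7 (dimension 8 + 133 = 141).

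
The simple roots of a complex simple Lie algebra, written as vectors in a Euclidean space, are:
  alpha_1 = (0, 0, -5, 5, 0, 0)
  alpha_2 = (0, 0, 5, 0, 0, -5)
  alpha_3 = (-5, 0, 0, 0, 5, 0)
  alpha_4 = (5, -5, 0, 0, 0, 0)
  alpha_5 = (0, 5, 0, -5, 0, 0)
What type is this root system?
Compute the Cartan integers a_ij = 2(alpha_i, alpha_j)/(alpha_j, alpha_j); the resulting 5x5 Cartan matrix is
[[2, -1, 0, 0, -1], [-1, 2, 0, 0, 0], [0, 0, 2, -1, 0], [0, 0, -1, 2, -1], [-1, 0, 0, -1, 2]].
All simple roots have the same length, so the diagram is simply laced. The associated Dynkin diagram is a chain of 5 nodes with single edges (A_5), so the type is A_5 (the algebra sl(6)).

A_5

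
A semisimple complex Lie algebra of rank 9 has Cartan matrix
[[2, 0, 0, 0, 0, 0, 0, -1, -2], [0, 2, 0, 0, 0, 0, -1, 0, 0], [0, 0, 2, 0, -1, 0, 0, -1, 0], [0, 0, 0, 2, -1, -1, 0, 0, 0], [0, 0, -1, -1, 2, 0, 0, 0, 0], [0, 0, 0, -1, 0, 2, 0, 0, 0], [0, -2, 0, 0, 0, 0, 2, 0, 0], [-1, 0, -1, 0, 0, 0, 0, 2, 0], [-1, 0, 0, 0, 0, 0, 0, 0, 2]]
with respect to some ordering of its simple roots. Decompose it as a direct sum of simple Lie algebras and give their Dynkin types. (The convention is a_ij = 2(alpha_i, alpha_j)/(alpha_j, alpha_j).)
The diagram associated to this matrix has two connected components: the simple roots {alpha_2, alpha_7} form a chain of 2 nodes with a double edge at one end; the terminal node there is the unique short simple root (B_2), and {alpha_1, alpha_3, alpha_4, alpha_5, alpha_6, alpha_8, alpha_9} form a chain of 7 nodes with a double edge at one end; the terminal node there is the unique short simple root (B_7). A semisimple Lie algebra decomposes uniquely as the direct sum of simple ideals, one per connected component of its Dynkin diagram, so g ≅ B_2 ⊕ B_7 (dimension 10 + 105 = 115).

type B_2 + type B_7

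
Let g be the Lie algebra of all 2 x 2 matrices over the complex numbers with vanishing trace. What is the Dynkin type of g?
A_1 (sl(2))

This is sl(2), which has dimension 2^2 - 1 = 3 and rank 2 - 1 = 1 (a Cartan subalgebra is the diagonal traceless matrices). In the classification of classical Lie algebras, the special linear algebra sl(n+1) has type A_n; here n = 1, so the Dynkin diagram is a chain of 1 nodes with single edges (A_1). Hence the type is A_1.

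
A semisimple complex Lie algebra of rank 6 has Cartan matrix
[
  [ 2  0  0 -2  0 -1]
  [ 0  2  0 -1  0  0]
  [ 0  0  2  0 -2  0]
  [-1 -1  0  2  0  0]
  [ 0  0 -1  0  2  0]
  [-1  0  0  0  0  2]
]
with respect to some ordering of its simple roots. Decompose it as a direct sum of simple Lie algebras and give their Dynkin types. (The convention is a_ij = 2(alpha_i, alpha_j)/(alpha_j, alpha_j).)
type B_2 ⊕ type F_4

The diagram associated to this matrix has two connected components: the simple roots {alpha_3, alpha_5} form a chain of 2 nodes with a double edge at one end; the terminal node there is the unique short simple root (B_2), and {alpha_1, alpha_2, alpha_4, alpha_6} form a chain of 4 nodes with a double edge between the middle two (F_4). A semisimple Lie algebra decomposes uniquely as the direct sum of simple ideals, one per connected component of its Dynkin diagram, so g ≅ B_2 ⊕ F_4 (dimension 10 + 52 = 62).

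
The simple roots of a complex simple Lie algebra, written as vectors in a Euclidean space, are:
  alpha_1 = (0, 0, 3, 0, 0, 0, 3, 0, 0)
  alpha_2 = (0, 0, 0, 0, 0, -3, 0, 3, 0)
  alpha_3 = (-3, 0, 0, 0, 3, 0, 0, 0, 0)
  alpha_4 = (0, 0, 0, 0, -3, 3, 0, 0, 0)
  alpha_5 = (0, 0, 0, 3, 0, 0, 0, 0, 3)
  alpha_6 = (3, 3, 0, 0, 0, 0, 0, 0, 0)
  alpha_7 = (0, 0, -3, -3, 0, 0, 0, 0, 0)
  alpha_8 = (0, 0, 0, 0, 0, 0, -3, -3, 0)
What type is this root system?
A_8

Compute the Cartan integers a_ij = 2(alpha_i, alpha_j)/(alpha_j, alpha_j); the resulting 8x8 Cartan matrix is
[[2, 0, 0, 0, 0, 0, -1, -1], [0, 2, 0, -1, 0, 0, 0, -1], [0, 0, 2, -1, 0, -1, 0, 0], [0, -1, -1, 2, 0, 0, 0, 0], [0, 0, 0, 0, 2, 0, -1, 0], [0, 0, -1, 0, 0, 2, 0, 0], [-1, 0, 0, 0, -1, 0, 2, 0], [-1, -1, 0, 0, 0, 0, 0, 2]].
All simple roots have the same length, so the diagram is simply laced. The associated Dynkin diagram is a chain of 8 nodes with single edges (A_8), so the type is A_8 (the algebra sl(9)).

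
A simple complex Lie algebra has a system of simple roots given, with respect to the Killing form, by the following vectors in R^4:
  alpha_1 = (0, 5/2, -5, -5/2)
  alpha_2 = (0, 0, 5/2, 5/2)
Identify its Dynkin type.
Compute the Cartan integers a_ij = 2(alpha_i, alpha_j)/(alpha_j, alpha_j); the resulting 2x2 Cartan matrix is
[[2, -3], [-1, 2]].
The roots have two lengths (squared-length ratio 3:1); the short ones are alpha_{2}. The associated Dynkin diagram is two nodes joined by a triple edge (G_2), so the type is G_2.

G_2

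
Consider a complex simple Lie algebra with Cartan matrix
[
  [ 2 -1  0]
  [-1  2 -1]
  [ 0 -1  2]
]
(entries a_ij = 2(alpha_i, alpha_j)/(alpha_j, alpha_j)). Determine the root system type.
A_3

The matrix has rank 3 with 2's on the diagonal. Reading the off-diagonal entries as Dynkin edges (a single edge where a_ij = a_ji = -1; a double or triple edge where a_ij * a_ji = 2 or 3), the diagram is a chain of 3 nodes with single edges (A_3). One simple-root ordering that puts it in standard form is (alpha_1, alpha_2, alpha_3). So the algebra is type A_3, i.e. sl(4).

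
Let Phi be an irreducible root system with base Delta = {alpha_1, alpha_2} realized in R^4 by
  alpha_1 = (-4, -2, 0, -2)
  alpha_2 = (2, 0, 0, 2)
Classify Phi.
G_2

Compute the Cartan integers a_ij = 2(alpha_i, alpha_j)/(alpha_j, alpha_j); the resulting 2x2 Cartan matrix is
[[2, -3], [-1, 2]].
The roots have two lengths (squared-length ratio 3:1); the short ones are alpha_{2}. The associated Dynkin diagram is two nodes joined by a triple edge (G_2), so the type is G_2.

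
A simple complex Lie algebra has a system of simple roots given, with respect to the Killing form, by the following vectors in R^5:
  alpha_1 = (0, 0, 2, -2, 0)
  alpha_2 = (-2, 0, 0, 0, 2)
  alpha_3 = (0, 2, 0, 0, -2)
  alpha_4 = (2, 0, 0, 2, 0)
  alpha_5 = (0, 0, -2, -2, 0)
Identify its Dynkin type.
D5

Compute the Cartan integers a_ij = 2(alpha_i, alpha_j)/(alpha_j, alpha_j); the resulting 5x5 Cartan matrix is
[[2, 0, 0, -1, 0], [0, 2, -1, -1, 0], [0, -1, 2, 0, 0], [-1, -1, 0, 2, -1], [0, 0, 0, -1, 2]].
All simple roots have the same length, so the diagram is simply laced. The associated Dynkin diagram is a chain of 3 nodes with a fork of two nodes at one end (D_5), so the type is D_5 (the algebra so(10)).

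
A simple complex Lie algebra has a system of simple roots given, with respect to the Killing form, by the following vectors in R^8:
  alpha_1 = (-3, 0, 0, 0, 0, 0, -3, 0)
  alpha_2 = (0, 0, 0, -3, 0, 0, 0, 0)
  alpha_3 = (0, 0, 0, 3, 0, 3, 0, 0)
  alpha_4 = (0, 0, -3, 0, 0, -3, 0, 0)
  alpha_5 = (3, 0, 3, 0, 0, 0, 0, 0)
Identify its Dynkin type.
Compute the Cartan integers a_ij = 2(alpha_i, alpha_j)/(alpha_j, alpha_j); the resulting 5x5 Cartan matrix is
[[2, 0, 0, 0, -1], [0, 2, -1, 0, 0], [0, -2, 2, -1, 0], [0, 0, -1, 2, -1], [-1, 0, 0, -1, 2]].
The roots have two lengths (squared-length ratio 2:1); the short ones are alpha_{2}. The associated Dynkin diagram is a chain of 5 nodes with a double edge at one end; the terminal node there is the unique short simple root (B_5), so the type is B_5 (the algebra so(11)).

B_5 (so(11))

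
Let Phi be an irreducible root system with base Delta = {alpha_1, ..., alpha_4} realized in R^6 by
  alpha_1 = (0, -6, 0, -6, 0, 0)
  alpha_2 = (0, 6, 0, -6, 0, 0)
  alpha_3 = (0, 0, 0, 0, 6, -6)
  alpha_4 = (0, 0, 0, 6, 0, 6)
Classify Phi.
Compute the Cartan integers a_ij = 2(alpha_i, alpha_j)/(alpha_j, alpha_j); the resulting 4x4 Cartan matrix is
[[2, 0, 0, -1], [0, 2, 0, -1], [0, 0, 2, -1], [-1, -1, -1, 2]].
All simple roots have the same length, so the diagram is simply laced. The associated Dynkin diagram is a chain of 2 nodes with a fork of two nodes at one end (D_4), so the type is D_4 (the algebra so(8)).

D_4 (so(8))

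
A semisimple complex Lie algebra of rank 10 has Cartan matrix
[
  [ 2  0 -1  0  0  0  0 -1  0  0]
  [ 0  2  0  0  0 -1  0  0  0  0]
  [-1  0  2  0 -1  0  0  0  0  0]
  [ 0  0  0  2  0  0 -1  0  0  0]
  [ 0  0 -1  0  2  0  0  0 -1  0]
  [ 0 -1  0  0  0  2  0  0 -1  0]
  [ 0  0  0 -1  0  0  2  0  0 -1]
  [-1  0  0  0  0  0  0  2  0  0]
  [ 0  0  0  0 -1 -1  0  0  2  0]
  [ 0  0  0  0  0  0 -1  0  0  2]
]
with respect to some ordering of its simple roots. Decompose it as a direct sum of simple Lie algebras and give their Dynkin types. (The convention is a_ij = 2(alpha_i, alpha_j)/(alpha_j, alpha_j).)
The diagram associated to this matrix has two connected components: the simple roots {alpha_4, alpha_7, alpha_10} form a chain of 3 nodes with single edges (A_3), and {alpha_1, alpha_2, alpha_3, alpha_5, alpha_6, alpha_8, alpha_9} form a chain of 7 nodes with single edges (A_7). A semisimple Lie algebra decomposes uniquely as the direct sum of simple ideals, one per connected component of its Dynkin diagram, so g ≅ A_3 ⊕ A_7 (dimension 15 + 63 = 78).

A_3 + A_7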